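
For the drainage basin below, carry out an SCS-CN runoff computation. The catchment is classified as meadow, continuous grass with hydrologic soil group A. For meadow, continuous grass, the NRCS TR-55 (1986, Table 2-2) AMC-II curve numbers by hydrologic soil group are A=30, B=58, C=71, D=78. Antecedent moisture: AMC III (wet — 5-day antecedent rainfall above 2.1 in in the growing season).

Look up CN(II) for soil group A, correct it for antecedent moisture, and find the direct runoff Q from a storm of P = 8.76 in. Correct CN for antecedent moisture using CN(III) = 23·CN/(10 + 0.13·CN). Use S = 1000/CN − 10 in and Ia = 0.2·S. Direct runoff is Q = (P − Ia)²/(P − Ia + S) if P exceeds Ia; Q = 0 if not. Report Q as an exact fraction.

NRCS table: meadow, continuous grass, soil group A → CN(II) = 30
CN(III) from CN(II)=30: (23·30)/(10 + 0.13·30) = 6900/139 ≈ 49.640
Max retention: S = 1000/(6900/139) − 10 = 700/69 in (≈ 10.145 in)
Ia = 0.2S: 0.2·10.145 = 2.029 in (exactly 140/69)
Excess rainfall: 8.760 − 2.029 = 6.731 in; P > Ia so Q > 0
Runoff Q = (P−Ia)²/(P−Ia+S) = (6.731)²/(6.731+10.145) = 134815321/50216475 ≈ 2.685 in

Q = 134815321/50216475 in ≈ 2.685 in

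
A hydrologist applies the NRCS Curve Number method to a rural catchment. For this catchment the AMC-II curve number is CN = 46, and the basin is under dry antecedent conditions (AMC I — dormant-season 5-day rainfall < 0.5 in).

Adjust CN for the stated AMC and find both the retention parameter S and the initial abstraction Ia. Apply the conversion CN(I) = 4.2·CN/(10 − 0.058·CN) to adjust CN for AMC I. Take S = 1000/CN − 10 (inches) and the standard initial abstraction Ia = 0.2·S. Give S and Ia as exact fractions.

S = 4500/161 in ≈ 27.950 in; Ia = 900/161 in ≈ 5.590 in

Dry (AMC I): CN(I) = 4.2·46/(10 − 0.058·46) = (966/5)/(1833/250) = 16100/611 ≈ 26.350
Retention S: 1000/CN − 10 with CN=26.350 → S = 4500/161 ≈ 27.950 in
Ia = 0.2S: 0.2·27.950 = 5.590 in (exactly 900/161)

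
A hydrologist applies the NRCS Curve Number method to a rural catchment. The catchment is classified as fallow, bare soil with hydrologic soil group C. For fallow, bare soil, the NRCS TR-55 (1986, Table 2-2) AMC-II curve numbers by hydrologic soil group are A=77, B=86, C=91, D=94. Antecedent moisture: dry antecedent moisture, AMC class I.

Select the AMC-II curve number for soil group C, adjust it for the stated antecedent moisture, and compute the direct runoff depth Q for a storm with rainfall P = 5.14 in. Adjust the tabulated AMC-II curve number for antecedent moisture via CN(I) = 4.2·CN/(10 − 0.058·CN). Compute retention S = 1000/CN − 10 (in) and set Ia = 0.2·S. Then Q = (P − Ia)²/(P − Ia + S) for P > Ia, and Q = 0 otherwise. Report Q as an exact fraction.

NRCS table: fallow, bare soil, soil group C → CN(II) = 91
CN(I) from CN(II)=91: (4.2·91)/(10 − 0.058·91) = 63700/787 ≈ 80.940
Max retention: S = 1000/(63700/787) − 10 = 1500/637 in (≈ 2.355 in)
Initial abstraction Ia = S/5 = (1500/637)/5 = 300/637 ≈ 0.471 in
Since P=5.140 > Ia=0.471: effective rainfall P−Ia = 148709/31850 in
Q = (148709/31850)²/((148709/31850) + 1500/637) = (22114366681/1014422500)/(223709/31850) = 22114366681/7125131650 in ≈ 3.104 in

Q = 22114366681/7125131650 in ≈ 3.104 in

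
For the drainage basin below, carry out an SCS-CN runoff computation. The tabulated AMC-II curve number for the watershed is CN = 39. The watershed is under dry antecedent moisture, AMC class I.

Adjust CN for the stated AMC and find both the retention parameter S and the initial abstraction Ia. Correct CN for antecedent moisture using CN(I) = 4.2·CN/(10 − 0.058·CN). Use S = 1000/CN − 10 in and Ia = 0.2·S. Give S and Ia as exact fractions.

Dry (AMC I): CN(I) = 4.2·39/(10 − 0.058·39) = (819/5)/(3869/500) = 81900/3869 ≈ 21.168
Max retention: S = 1000/(81900/3869) − 10 = 30500/819 in (≈ 37.241 in)
Ia = 0.2·(30500/819) = 6100/819 in ≈ 7.448 in

S = 30500/819 in ≈ 37.241 in; Ia = 6100/819 in ≈ 7.448 in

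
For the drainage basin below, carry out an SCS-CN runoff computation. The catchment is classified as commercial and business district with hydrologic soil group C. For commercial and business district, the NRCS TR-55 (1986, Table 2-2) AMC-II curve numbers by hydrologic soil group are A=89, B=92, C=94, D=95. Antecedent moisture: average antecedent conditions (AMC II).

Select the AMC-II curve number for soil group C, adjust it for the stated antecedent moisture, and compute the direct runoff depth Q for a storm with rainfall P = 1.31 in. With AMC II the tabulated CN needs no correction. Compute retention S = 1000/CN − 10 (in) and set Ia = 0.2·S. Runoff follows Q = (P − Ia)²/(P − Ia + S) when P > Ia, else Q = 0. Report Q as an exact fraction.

Q = 30880249/40217900 in ≈ 0.768 in

NRCS table: commercial and business district, soil group C → CN(II) = 94
Average conditions: CN = 94 (no AMC adjustment).
Max retention: S = 1000/94 − 10 = 30/47 in (≈ 0.638 in)
Ia = 0.2S: 0.2·0.638 = 0.128 in (exactly 6/47)
P − Ia = 1.310 − 0.128 = 5557/4700 ≈ 1.182 in (> 0, runoff occurs)
Q: (5557/4700)² ÷ (8557/4700) = 30880249/40217900 in (≈ 0.768 in)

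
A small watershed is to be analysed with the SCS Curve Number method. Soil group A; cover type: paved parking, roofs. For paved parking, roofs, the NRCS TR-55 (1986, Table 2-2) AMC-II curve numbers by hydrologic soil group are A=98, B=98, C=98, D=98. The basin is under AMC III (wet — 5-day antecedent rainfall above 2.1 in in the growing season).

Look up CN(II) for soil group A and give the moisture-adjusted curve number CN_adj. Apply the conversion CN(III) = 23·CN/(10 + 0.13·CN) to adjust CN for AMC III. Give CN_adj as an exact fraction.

CN_adj = 112700/1137 ≈ 99.120

NRCS table: paved parking, roofs, soil group A → CN(II) = 98
Adjust CN=98 to AMC III: 23·98/(10 + 0.13·98) → 2254 ÷ (1137/50) = 112700/1137 ≈ 99.120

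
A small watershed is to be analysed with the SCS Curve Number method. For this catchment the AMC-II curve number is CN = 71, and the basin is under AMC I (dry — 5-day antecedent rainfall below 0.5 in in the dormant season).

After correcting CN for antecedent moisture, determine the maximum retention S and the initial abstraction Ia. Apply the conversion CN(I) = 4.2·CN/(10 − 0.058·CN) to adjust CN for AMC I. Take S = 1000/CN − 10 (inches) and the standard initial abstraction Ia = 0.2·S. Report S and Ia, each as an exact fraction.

Adjust CN=71 to AMC I: 4.2·71/(10 − 0.058·71) → (1491/5) ÷ (2941/500) = 149100/2941 ≈ 50.697
S = 1000/(149100/2941) − 10 = 14500/1491 in ≈ 9.725 in
Ia = 0.2·(14500/1491) = 2900/1491 in ≈ 1.945 in

S = 14500/1491 in ≈ 9.725 in; Ia = 2900/1491 in ≈ 1.945 in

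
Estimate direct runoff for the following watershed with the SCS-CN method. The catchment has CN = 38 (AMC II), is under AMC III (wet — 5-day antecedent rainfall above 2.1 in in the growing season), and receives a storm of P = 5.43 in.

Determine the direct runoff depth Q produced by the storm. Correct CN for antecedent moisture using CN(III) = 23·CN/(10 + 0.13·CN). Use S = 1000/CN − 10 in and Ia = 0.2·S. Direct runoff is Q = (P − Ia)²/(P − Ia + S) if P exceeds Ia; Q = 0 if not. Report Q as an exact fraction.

Q = 30726934681/21207216700 in ≈ 1.449 in

Wet (AMC III): CN(III) = 23·38/(10 + 0.13·38) = 874/(747/50) = 43700/747 ≈ 58.501
Retention S: 1000/CN − 10 with CN=58.501 → S = 3100/437 ≈ 7.094 in
Ia = 0.2·(3100/437) = 620/437 in ≈ 1.419 in
P − Ia = 5.430 − 1.419 = 175291/43700 ≈ 4.011 in (> 0, runoff occurs)
Runoff Q = (P−Ia)²/(P−Ia+S) = (4.011)²/(4.011+7.094) = 30726934681/21207216700 ≈ 1.449 in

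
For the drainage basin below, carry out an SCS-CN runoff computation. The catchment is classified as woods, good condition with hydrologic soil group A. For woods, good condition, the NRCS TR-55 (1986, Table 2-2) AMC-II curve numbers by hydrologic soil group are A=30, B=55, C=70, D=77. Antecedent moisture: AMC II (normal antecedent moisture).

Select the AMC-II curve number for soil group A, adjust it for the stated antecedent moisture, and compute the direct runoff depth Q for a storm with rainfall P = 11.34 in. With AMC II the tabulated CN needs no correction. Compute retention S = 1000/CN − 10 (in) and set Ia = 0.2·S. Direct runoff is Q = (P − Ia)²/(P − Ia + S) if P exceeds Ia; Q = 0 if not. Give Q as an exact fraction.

Q = 143143/96450 in ≈ 1.484 in

NRCS table: woods, good condition, soil group A → CN(II) = 30
Average conditions: CN = 30 (no AMC adjustment).
Retention S: 1000/CN − 10 with CN=30.000 → S = 70/3 ≈ 23.333 in
Initial abstraction Ia = S/5 = (70/3)/5 = 14/3 ≈ 4.667 in
P − Ia = 11.340 − 4.667 = 1001/150 ≈ 6.673 in (> 0, runoff occurs)
Q: (1001/150)² ÷ (4501/150) = 143143/96450 in (≈ 1.484 in)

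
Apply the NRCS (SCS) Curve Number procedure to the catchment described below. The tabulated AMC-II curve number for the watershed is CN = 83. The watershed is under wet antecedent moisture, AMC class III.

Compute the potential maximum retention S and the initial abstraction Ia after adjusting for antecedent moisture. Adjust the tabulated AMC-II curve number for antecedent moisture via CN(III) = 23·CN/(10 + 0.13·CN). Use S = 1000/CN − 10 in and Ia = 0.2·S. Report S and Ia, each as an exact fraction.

CN(III) from CN(II)=83: (23·83)/(10 + 0.13·83) = 190900/2079 ≈ 91.823
Max retention: S = 1000/(190900/2079) − 10 = 1700/1909 in (≈ 0.891 in)
Initial abstraction Ia = S/5 = (1700/1909)/5 = 340/1909 ≈ 0.178 in

S = 1700/1909 in ≈ 0.891 in; Ia = 340/1909 in ≈ 0.178 in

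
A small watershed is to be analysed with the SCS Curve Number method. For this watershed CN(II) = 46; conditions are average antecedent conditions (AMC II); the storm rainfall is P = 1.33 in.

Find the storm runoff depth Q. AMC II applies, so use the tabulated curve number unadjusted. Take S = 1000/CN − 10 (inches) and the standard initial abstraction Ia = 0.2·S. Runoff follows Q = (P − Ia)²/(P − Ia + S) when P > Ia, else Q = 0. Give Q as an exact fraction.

Average conditions: CN = 46 (no AMC adjustment).
Retention S: 1000/CN − 10 with CN=46.000 → S = 270/23 ≈ 11.739 in
Ia = 0.2S: 0.2·11.739 = 2.348 in (exactly 54/23)
P = 1.330 ≤ Ia = 2.348 in: entire storm abstracted, Q = 0.

Q = 0 in ≈ 0.000 in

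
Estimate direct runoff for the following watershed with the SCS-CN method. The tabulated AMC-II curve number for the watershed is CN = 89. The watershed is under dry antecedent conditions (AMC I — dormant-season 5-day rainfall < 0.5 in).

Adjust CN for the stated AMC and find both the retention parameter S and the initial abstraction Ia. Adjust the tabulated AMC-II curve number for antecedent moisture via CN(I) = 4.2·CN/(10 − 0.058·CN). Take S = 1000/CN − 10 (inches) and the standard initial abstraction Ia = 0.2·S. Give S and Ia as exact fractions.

CN(I) from CN(II)=89: (4.2·89)/(10 − 0.058·89) = 186900/2419 ≈ 77.263
Retention S: 1000/CN − 10 with CN=77.263 → S = 5500/1869 ≈ 2.943 in
Ia = 0.2·(5500/1869) = 1100/1869 in ≈ 0.589 in

S = 5500/1869 in ≈ 2.943 in; Ia = 1100/1869 in ≈ 0.589 in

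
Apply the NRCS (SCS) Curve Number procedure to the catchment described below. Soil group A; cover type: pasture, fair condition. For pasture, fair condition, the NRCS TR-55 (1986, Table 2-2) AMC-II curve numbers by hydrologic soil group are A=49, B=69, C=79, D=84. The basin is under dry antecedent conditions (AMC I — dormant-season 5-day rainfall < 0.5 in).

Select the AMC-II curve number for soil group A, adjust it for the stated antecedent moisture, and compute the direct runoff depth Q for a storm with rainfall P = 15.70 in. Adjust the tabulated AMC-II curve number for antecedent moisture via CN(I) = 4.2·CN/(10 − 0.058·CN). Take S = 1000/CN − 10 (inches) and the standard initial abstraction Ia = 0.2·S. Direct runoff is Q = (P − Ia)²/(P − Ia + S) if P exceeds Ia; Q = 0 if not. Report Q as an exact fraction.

NRCS table: pasture, fair condition, soil group A → CN(II) = 49
Dry (AMC I): CN(I) = 4.2·49/(10 − 0.058·49) = (1029/5)/(3579/500) = 34300/1193 ≈ 28.751
Max retention: S = 1000/(34300/1193) − 10 = 8500/343 in (≈ 24.781 in)
Ia = 0.2·(8500/343) = 1700/343 in ≈ 4.956 in
P − Ia = 15.700 − 4.956 = 36851/3430 ≈ 10.744 in (> 0, runoff occurs)
Runoff Q = (P−Ia)²/(P−Ia+S) = (10.744)²/(10.744+24.781) = 1357996201/417948930 ≈ 3.249 in

Q = 1357996201/417948930 in ≈ 3.249 in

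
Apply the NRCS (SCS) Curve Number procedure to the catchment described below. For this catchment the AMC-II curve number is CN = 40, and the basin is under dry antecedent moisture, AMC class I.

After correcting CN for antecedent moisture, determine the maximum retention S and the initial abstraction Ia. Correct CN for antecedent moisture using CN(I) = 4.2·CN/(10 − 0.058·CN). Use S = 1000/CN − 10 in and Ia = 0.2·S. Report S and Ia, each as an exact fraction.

S = 250/7 in ≈ 35.714 in; Ia = 50/7 in ≈ 7.143 in

CN(I) from CN(II)=40: (4.2·40)/(10 − 0.058·40) = 175/8 ≈ 21.875
Max retention: S = 1000/(175/8) − 10 = 250/7 in (≈ 35.714 in)
Initial abstraction Ia = S/5 = (250/7)/5 = 50/7 ≈ 7.143 in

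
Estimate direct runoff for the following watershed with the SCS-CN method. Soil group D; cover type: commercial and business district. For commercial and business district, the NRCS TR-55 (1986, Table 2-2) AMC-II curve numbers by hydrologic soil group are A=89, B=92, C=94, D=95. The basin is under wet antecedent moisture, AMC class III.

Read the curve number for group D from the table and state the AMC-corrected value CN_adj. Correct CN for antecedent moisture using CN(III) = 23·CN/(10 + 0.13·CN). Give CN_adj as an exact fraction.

CN_adj = 43700/447 ≈ 97.763

NRCS table: commercial and business district, soil group D → CN(II) = 95
CN(III) from CN(II)=95: (23·95)/(10 + 0.13·95) = 43700/447 ≈ 97.763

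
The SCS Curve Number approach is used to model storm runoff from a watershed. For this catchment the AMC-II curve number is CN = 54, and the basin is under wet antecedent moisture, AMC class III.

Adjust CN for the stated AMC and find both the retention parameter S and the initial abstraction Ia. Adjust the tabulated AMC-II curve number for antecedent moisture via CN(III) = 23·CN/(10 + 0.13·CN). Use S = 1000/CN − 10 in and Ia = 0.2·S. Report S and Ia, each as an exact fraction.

CN(III) from CN(II)=54: (23·54)/(10 + 0.13·54) = 2700/37 ≈ 72.973
Retention S: 1000/CN − 10 with CN=72.973 → S = 100/27 ≈ 3.704 in
Ia = 0.2·(100/27) = 20/27 in ≈ 0.741 in

S = 100/27 in ≈ 3.704 in; Ia = 20/27 in ≈ 0.741 in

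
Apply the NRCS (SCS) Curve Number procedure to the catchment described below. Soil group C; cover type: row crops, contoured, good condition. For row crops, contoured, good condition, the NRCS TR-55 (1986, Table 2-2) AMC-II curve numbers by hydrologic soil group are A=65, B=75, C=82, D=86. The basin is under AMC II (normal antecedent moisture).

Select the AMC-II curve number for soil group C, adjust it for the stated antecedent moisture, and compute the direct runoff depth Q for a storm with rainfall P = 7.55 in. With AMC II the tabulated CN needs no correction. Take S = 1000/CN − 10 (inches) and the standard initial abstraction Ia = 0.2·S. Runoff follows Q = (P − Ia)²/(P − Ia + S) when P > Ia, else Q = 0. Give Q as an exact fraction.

Q = 34000561/6257420 in ≈ 5.434 in

NRCS table: row crops, contoured, good condition, soil group C → CN(II) = 82
CN(II) = 82; AMC II needs no correction.
S = 1000/82 − 10 = 90/41 in ≈ 2.195 in
Ia = 0.2·(90/41) = 18/41 in ≈ 0.439 in
P − Ia = 7.550 − 0.439 = 5831/820 ≈ 7.111 in (> 0, runoff occurs)
Runoff Q = (P−Ia)²/(P−Ia+S) = (7.111)²/(7.111+2.195) = 34000561/6257420 ≈ 5.434 in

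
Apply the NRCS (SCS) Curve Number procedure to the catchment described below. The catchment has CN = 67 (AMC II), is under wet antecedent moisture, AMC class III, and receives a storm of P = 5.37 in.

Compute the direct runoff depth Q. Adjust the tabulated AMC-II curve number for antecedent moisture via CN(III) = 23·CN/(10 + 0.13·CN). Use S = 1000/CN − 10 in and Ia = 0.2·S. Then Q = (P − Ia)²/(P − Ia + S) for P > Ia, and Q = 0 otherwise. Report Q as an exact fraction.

Q = 193302713763/56067589900 in ≈ 3.448 in

CN(III) from CN(II)=67: (23·67)/(10 + 0.13·67) = 154100/1871 ≈ 82.362
Max retention: S = 1000/(154100/1871) − 10 = 3300/1541 in (≈ 2.141 in)
Ia = 0.2S: 0.2·2.141 = 0.428 in (exactly 660/1541)
P − Ia = 5.370 − 0.428 = 761517/154100 ≈ 4.942 in (> 0, runoff occurs)
Q: (761517/154100)² ÷ (1091517/154100) = 193302713763/56067589900 in (≈ 3.448 in)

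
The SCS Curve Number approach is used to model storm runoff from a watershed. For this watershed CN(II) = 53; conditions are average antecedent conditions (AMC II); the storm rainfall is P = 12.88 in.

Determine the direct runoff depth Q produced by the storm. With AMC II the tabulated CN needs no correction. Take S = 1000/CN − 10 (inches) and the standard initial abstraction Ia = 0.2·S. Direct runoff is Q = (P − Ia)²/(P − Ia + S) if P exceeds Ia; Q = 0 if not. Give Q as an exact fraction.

AMC II — tabulated CN = 53 applies directly.
Retention S: 1000/CN − 10 with CN=53.000 → S = 470/53 ≈ 8.868 in
Ia = 0.2S: 0.2·8.868 = 1.774 in (exactly 94/53)
Since P=12.880 > Ia=1.774: effective rainfall P−Ia = 14716/1325 in
Runoff Q = (P−Ia)²/(P−Ia+S) = (11.106)²/(11.106+8.868) = 108280328/17533725 ≈ 6.176 in

Q = 108280328/17533725 in ≈ 6.176 in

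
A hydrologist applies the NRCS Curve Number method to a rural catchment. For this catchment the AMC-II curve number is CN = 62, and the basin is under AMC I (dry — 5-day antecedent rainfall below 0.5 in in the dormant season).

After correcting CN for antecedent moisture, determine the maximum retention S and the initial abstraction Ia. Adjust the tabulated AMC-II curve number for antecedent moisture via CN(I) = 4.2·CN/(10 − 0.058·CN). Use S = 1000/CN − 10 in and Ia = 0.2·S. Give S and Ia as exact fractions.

Dry (AMC I): CN(I) = 4.2·62/(10 − 0.058·62) = (1302/5)/(1601/250) = 65100/1601 ≈ 40.662
Max retention: S = 1000/(65100/1601) − 10 = 9500/651 in (≈ 14.593 in)
Initial abstraction Ia = S/5 = (9500/651)/5 = 1900/651 ≈ 2.919 in

S = 9500/651 in ≈ 14.593 in; Ia = 1900/651 in ≈ 2.919 in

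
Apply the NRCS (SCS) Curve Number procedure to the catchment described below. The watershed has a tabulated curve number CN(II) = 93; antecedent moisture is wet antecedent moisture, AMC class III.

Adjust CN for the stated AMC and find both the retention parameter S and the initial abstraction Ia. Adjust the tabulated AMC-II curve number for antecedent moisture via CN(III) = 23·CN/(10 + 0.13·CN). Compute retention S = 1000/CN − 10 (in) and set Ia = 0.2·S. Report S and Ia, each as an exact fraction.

Adjust CN=93 to AMC III: 23·93/(10 + 0.13·93) → 2139 ÷ (2209/100) = 213900/2209 ≈ 96.831
Retention S: 1000/CN − 10 with CN=96.831 → S = 700/2139 ≈ 0.327 in
Ia = 0.2S: 0.2·0.327 = 0.065 in (exactly 140/2139)

S = 700/2139 in ≈ 0.327 in; Ia = 140/2139 in ≈ 0.065 in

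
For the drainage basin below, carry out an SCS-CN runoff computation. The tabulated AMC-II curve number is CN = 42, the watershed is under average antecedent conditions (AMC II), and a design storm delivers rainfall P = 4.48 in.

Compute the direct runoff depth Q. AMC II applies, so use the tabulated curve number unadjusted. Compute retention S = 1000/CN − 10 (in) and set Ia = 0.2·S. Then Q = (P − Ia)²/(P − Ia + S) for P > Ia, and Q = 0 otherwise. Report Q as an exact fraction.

Q = 203401/1069950 in ≈ 0.190 in

Average conditions: CN = 42 (no AMC adjustment).
Retention S: 1000/CN − 10 with CN=42.000 → S = 290/21 ≈ 13.810 in
Ia = 0.2·(290/21) = 58/21 in ≈ 2.762 in
Excess rainfall: 4.480 − 2.762 = 1.718 in; P > Ia so Q > 0
Q = (902/525)²/((902/525) + 290/21) = (813604/275625)/(8152/525) = 203401/1069950 in ≈ 0.190 in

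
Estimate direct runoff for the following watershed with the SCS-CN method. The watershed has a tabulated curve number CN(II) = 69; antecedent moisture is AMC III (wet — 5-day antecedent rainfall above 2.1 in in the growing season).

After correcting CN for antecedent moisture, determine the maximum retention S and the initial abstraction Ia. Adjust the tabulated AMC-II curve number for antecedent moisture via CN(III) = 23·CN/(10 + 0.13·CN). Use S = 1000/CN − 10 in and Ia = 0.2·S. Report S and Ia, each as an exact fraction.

Wet (AMC III): CN(III) = 23·69/(10 + 0.13·69) = 1587/(1897/100) = 158700/1897 ≈ 83.658
Max retention: S = 1000/(158700/1897) − 10 = 3100/1587 in (≈ 1.953 in)
Initial abstraction Ia = S/5 = (3100/1587)/5 = 620/1587 ≈ 0.391 in

S = 3100/1587 in ≈ 1.953 in; Ia = 620/1587 in ≈ 0.391 in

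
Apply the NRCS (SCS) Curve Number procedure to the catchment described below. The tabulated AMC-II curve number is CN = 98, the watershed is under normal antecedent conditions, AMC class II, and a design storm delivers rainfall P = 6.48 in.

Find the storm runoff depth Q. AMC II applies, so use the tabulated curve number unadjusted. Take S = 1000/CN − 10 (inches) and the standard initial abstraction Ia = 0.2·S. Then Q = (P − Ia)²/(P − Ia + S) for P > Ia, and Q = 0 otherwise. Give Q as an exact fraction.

Q = 31110272/4984525 in ≈ 6.241 in

AMC II — tabulated CN = 98 applies directly.
Retention S: 1000/CN − 10 with CN=98.000 → S = 10/49 ≈ 0.204 in
Initial abstraction Ia = S/5 = (10/49)/5 = 2/49 ≈ 0.041 in
P − Ia = 6.480 − 0.041 = 7888/1225 ≈ 6.439 in (> 0, runoff occurs)
Q = (7888/1225)²/((7888/1225) + 10/49) = (62220544/1500625)/(8138/1225) = 31110272/4984525 in ≈ 6.241 in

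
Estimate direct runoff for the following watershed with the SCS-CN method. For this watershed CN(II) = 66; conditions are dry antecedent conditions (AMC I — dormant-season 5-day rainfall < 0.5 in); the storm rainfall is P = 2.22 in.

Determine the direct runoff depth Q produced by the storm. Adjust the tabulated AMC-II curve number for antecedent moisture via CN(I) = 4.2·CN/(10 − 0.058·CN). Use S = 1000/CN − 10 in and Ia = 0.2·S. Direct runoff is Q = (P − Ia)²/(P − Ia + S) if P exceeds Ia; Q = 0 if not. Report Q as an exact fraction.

CN(I) from CN(II)=66: (4.2·66)/(10 − 0.058·66) = 69300/1543 ≈ 44.913
Retention S: 1000/CN − 10 with CN=44.913 → S = 8500/693 ≈ 12.266 in
Ia = 0.2·(8500/693) = 1700/693 in ≈ 2.453 in
P = 2.220 ≤ Ia = 2.453 in: entire storm abstracted, Q = 0.

Q = 0 in ≈ 0.000 in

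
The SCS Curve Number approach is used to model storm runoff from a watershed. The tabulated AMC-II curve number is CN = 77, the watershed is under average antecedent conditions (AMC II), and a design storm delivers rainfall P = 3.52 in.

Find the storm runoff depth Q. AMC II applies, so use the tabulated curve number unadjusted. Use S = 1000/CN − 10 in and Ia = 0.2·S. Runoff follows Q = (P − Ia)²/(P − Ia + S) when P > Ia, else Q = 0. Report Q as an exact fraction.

CN(II) = 77; AMC II needs no correction.
S = 1000/77 − 10 = 230/77 in ≈ 2.987 in
Ia = 0.2·(230/77) = 46/77 in ≈ 0.597 in
Since P=3.520 > Ia=0.597: effective rainfall P−Ia = 5626/1925 in
Q = (5626/1925)²/((5626/1925) + 230/77) = (31651876/3705625)/(11376/1925) = 7912969/5474700 in ≈ 1.445 in

Q = 7912969/5474700 in ≈ 1.445 in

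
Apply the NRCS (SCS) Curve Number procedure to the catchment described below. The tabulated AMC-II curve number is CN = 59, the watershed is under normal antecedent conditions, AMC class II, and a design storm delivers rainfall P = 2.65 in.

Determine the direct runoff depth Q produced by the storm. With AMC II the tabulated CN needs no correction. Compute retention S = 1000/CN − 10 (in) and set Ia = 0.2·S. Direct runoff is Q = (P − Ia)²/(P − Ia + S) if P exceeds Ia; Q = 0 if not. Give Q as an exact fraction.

Q = 2211169/11430660 in ≈ 0.193 in

CN(II) = 59; AMC II needs no correction.
S = 1000/59 − 10 = 410/59 in ≈ 6.949 in
Ia = 0.2·(410/59) = 82/59 in ≈ 1.390 in
Since P=2.650 > Ia=1.390: effective rainfall P−Ia = 1487/1180 in
Q: (1487/1180)² ÷ (9687/1180) = 2211169/11430660 in (≈ 0.193 in)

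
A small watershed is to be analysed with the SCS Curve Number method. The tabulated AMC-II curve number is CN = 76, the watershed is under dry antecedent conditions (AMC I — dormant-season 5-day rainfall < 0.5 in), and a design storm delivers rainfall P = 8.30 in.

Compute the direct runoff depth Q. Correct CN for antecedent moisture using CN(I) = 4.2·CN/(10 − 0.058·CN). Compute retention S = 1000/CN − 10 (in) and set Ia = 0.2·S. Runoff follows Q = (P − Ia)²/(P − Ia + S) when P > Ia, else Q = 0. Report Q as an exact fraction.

Q = 81703521/25321870 in ≈ 3.227 in

CN(I) from CN(II)=76: (4.2·76)/(10 − 0.058·76) = 13300/233 ≈ 57.082
Retention S: 1000/CN − 10 with CN=57.082 → S = 1000/133 ≈ 7.519 in
Initial abstraction Ia = S/5 = (1000/133)/5 = 200/133 ≈ 1.504 in
P − Ia = 8.300 − 1.504 = 9039/1330 ≈ 6.796 in (> 0, runoff occurs)
Q: (9039/1330)² ÷ (19039/1330) = 81703521/25321870 in (≈ 3.227 in)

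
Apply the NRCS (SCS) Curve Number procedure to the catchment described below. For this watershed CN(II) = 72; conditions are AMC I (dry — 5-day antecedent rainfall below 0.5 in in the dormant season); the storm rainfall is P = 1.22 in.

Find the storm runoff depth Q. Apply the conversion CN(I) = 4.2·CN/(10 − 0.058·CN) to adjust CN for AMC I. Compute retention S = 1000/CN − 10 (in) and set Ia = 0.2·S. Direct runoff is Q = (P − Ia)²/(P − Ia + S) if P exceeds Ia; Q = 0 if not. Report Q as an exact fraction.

Q = 0 in ≈ 0.000 in

Dry (AMC I): CN(I) = 4.2·72/(10 − 0.058·72) = (1512/5)/(728/125) = 675/13 ≈ 51.923
S = 1000/(675/13) − 10 = 250/27 in ≈ 9.259 in
Ia = 0.2·(250/27) = 50/27 in ≈ 1.852 in
P = 1.220 ≤ Ia = 1.852 in: entire storm abstracted, Q = 0.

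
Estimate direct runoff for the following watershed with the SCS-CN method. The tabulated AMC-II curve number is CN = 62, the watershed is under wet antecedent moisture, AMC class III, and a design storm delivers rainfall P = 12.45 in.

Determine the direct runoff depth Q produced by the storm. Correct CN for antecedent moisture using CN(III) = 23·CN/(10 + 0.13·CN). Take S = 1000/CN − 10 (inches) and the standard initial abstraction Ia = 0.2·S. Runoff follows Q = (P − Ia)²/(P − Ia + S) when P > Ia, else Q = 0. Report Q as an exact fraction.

Q = 28878583969/2965181620 in ≈ 9.739 in

CN(III) from CN(II)=62: (23·62)/(10 + 0.13·62) = 71300/903 ≈ 78.959
Retention S: 1000/CN − 10 with CN=78.959 → S = 1900/713 ≈ 2.665 in
Ia = 0.2S: 0.2·2.665 = 0.533 in (exactly 380/713)
Excess rainfall: 12.450 − 0.533 = 11.917 in; P > Ia so Q > 0
Q = (169937/14260)²/((169937/14260) + 1900/713) = (28878583969/203347600)/(207937/14260) = 28878583969/2965181620 in ≈ 9.739 in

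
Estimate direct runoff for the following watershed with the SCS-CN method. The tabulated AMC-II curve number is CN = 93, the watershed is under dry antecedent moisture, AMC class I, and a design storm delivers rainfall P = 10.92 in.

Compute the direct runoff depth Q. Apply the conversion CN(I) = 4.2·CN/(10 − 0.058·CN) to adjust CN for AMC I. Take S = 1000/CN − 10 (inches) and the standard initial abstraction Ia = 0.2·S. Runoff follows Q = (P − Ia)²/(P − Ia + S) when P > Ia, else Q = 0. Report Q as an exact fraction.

Adjust CN=93 to AMC I: 4.2·93/(10 − 0.058·93) → (1953/5) ÷ (2303/500) = 27900/329 ≈ 84.802
Retention S: 1000/CN − 10 with CN=84.802 → S = 500/279 ≈ 1.792 in
Initial abstraction Ia = S/5 = (500/279)/5 = 100/279 ≈ 0.358 in
Excess rainfall: 10.920 − 0.358 = 10.562 in; P > Ia so Q > 0
Q: (73667/6975)² ÷ (86167/6975) = 5426826889/601014825 in (≈ 9.029 in)

Q = 5426826889/601014825 in ≈ 9.029 in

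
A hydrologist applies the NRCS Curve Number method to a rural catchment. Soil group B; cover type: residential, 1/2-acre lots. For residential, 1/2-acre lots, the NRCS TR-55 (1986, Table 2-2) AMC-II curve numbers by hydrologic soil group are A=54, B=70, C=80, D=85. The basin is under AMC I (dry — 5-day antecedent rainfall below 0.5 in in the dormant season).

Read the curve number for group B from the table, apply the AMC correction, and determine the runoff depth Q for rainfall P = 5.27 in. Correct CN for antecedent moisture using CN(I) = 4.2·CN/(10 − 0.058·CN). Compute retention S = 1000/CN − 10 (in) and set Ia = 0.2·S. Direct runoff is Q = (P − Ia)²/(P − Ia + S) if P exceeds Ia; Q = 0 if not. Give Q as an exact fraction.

Q = 250367329/322532700 in ≈ 0.776 in

NRCS table: residential, 1/2-acre lots, soil group B → CN(II) = 70
Adjust CN=70 to AMC I: 4.2·70/(10 − 0.058·70) → 294 ÷ (297/50) = 4900/99 ≈ 49.495
Max retention: S = 1000/(4900/99) − 10 = 500/49 in (≈ 10.204 in)
Initial abstraction Ia = S/5 = (500/49)/5 = 100/49 ≈ 2.041 in
Since P=5.270 > Ia=2.041: effective rainfall P−Ia = 15823/4900 in
Q = (15823/4900)²/((15823/4900) + 500/49) = (250367329/24010000)/(65823/4900) = 250367329/322532700 in ≈ 0.776 in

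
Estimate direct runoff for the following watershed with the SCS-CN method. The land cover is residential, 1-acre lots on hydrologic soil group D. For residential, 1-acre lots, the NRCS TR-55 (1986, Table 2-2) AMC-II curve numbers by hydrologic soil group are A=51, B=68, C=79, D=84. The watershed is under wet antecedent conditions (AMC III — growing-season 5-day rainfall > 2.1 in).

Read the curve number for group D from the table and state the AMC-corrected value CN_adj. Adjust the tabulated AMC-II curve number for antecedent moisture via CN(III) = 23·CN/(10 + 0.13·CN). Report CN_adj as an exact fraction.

NRCS table: residential, 1-acre lots, soil group D → CN(II) = 84
Wet (AMC III): CN(III) = 23·84/(10 + 0.13·84) = 1932/(523/25) = 48300/523 ≈ 92.352

CN_adj = 48300/523 ≈ 92.352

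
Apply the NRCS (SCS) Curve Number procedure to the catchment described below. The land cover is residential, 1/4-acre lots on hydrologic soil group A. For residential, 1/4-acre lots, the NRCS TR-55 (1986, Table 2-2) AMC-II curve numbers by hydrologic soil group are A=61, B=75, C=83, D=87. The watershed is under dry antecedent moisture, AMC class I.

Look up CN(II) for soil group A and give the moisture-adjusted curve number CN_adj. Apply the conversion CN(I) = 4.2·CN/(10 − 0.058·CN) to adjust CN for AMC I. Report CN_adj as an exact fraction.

CN_adj = 42700/1077 ≈ 39.647

NRCS table: residential, 1/4-acre lots, soil group A → CN(II) = 61
Adjust CN=61 to AMC I: 4.2·61/(10 − 0.058·61) → (1281/5) ÷ (3231/500) = 42700/1077 ≈ 39.647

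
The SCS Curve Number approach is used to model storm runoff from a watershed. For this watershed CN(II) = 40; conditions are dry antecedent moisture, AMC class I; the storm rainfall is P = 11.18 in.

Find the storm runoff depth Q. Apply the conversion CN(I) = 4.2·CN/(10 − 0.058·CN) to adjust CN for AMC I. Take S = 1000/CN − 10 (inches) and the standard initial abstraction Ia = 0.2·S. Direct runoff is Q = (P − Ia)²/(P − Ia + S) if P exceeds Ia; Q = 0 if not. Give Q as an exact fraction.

Q = 1996569/4869550 in ≈ 0.410 in

CN(I) from CN(II)=40: (4.2·40)/(10 − 0.058·40) = 175/8 ≈ 21.875
S = 1000/(175/8) − 10 = 250/7 in ≈ 35.714 in
Ia = 0.2·(250/7) = 50/7 in ≈ 7.143 in
P − Ia = 11.180 − 7.143 = 1413/350 ≈ 4.037 in (> 0, runoff occurs)
Q = (1413/350)²/((1413/350) + 250/7) = (1996569/122500)/(13913/350) = 1996569/4869550 in ≈ 0.410 in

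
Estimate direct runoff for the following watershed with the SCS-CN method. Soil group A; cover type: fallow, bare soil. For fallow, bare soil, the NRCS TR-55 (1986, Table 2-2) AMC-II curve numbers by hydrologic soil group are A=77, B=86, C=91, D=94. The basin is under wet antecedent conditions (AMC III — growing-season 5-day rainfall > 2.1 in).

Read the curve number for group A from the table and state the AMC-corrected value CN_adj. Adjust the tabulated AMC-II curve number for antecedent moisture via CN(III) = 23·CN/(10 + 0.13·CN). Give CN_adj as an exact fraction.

NRCS table: fallow, bare soil, soil group A → CN(II) = 77
Adjust CN=77 to AMC III: 23·77/(10 + 0.13·77) → 1771 ÷ (2001/100) = 7700/87 ≈ 88.506

CN_adj = 7700/87 ≈ 88.506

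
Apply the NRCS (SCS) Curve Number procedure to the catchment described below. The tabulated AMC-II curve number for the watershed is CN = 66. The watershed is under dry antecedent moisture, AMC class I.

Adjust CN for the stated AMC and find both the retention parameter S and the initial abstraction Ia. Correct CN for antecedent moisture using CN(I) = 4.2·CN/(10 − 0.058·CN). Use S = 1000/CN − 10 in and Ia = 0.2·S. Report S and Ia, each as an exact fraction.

S = 8500/693 in ≈ 12.266 in; Ia = 1700/693 in ≈ 2.453 in

Dry (AMC I): CN(I) = 4.2·66/(10 − 0.058·66) = (1386/5)/(1543/250) = 69300/1543 ≈ 44.913
Max retention: S = 1000/(69300/1543) − 10 = 8500/693 in (≈ 12.266 in)
Ia = 0.2·(8500/693) = 1700/693 in ≈ 2.453 in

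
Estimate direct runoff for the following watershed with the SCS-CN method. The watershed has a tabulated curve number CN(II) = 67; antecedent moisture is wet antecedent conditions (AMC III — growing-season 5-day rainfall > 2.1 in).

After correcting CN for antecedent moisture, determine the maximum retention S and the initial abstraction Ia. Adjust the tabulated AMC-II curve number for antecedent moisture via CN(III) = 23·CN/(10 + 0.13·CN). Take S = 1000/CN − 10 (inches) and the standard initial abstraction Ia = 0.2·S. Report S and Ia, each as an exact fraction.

Wet (AMC III): CN(III) = 23·67/(10 + 0.13·67) = 1541/(1871/100) = 154100/1871 ≈ 82.362
Max retention: S = 1000/(154100/1871) − 10 = 3300/1541 in (≈ 2.141 in)
Ia = 0.2S: 0.2·2.141 = 0.428 in (exactly 660/1541)

S = 3300/1541 in ≈ 2.141 in; Ia = 660/1541 in ≈ 0.428 in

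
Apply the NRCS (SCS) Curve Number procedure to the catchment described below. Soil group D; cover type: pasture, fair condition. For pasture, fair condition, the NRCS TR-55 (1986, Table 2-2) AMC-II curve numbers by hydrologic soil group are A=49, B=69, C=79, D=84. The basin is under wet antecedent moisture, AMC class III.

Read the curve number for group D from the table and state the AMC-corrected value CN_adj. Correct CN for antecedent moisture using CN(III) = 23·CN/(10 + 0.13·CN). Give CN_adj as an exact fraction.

CN_adj = 48300/523 ≈ 92.352

NRCS table: pasture, fair condition, soil group D → CN(II) = 84
Wet (AMC III): CN(III) = 23·84/(10 + 0.13·84) = 1932/(523/25) = 48300/523 ≈ 92.352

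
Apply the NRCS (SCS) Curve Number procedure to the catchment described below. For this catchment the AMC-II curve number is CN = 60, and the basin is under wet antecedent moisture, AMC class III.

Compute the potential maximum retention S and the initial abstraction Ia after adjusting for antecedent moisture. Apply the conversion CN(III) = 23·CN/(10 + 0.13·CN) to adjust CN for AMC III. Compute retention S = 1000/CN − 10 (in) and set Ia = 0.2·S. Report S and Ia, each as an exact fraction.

CN(III) from CN(II)=60: (23·60)/(10 + 0.13·60) = 6900/89 ≈ 77.528
Max retention: S = 1000/(6900/89) − 10 = 200/69 in (≈ 2.899 in)
Initial abstraction Ia = S/5 = (200/69)/5 = 40/69 ≈ 0.580 in

S = 200/69 in ≈ 2.899 in; Ia = 40/69 in ≈ 0.580 in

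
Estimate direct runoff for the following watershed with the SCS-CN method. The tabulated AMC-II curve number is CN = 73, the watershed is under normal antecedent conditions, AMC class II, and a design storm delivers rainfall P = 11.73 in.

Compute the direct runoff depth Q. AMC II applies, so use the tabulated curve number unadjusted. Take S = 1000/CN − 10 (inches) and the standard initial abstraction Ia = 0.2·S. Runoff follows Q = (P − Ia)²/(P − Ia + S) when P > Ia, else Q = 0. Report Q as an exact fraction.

Average conditions: CN = 73 (no AMC adjustment).
Retention S: 1000/CN − 10 with CN=73.000 → S = 270/73 ≈ 3.699 in
Ia = 0.2S: 0.2·3.699 = 0.740 in (exactly 54/73)
Since P=11.730 > Ia=0.740: effective rainfall P−Ia = 80229/7300 in
Q = (80229/7300)²/((80229/7300) + 270/73) = (6436692441/53290000)/(107229/7300) = 2145564147/260923900 in ≈ 8.223 in

Q = 2145564147/260923900 in ≈ 8.223 in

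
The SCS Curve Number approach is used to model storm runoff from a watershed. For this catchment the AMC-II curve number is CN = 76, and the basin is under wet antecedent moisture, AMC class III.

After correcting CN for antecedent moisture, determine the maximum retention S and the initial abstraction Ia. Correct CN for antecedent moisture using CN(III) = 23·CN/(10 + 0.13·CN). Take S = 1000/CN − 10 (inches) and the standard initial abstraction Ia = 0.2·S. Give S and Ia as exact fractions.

S = 600/437 in ≈ 1.373 in; Ia = 120/437 in ≈ 0.275 in

CN(III) from CN(II)=76: (23·76)/(10 + 0.13·76) = 43700/497 ≈ 87.928
Max retention: S = 1000/(43700/497) − 10 = 600/437 in (≈ 1.373 in)
Ia = 0.2·(600/437) = 120/437 in ≈ 0.275 in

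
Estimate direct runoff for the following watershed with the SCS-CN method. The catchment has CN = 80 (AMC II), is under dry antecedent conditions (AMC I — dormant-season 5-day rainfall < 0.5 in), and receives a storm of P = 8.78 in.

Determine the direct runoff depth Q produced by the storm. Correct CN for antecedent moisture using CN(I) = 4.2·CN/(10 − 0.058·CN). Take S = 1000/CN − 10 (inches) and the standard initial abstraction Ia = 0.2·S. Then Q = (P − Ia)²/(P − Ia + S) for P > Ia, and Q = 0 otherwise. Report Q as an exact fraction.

Adjust CN=80 to AMC I: 4.2·80/(10 − 0.058·80) → 336 ÷ (134/25) = 4200/67 ≈ 62.687
S = 1000/(4200/67) − 10 = 125/21 in ≈ 5.952 in
Ia = 0.2S: 0.2·5.952 = 1.190 in (exactly 25/21)
P − Ia = 8.780 − 1.190 = 7969/1050 ≈ 7.590 in (> 0, runoff occurs)
Runoff Q = (P−Ia)²/(P−Ia+S) = (7.590)²/(7.590+5.952) = 63504961/14929950 ≈ 4.254 in

Q = 63504961/14929950 in ≈ 4.254 in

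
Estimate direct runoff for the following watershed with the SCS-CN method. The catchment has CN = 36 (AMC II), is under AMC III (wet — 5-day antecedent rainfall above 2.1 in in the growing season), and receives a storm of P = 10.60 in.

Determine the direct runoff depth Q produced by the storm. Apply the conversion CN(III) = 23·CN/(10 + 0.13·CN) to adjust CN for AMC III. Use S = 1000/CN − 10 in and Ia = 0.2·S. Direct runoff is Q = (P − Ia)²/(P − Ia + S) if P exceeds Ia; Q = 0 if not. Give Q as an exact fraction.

CN(III) from CN(II)=36: (23·36)/(10 + 0.13·36) = 20700/367 ≈ 56.403
Retention S: 1000/CN − 10 with CN=56.403 → S = 1600/207 ≈ 7.729 in
Ia = 0.2S: 0.2·7.729 = 1.546 in (exactly 320/207)
Since P=10.600 > Ia=1.546: effective rainfall P−Ia = 9371/1035 in
Q = (9371/1035)²/((9371/1035) + 1600/207) = (87815641/1071225)/(17371/1035) = 87815641/17978985 in ≈ 4.884 in

Q = 87815641/17978985 in ≈ 4.884 in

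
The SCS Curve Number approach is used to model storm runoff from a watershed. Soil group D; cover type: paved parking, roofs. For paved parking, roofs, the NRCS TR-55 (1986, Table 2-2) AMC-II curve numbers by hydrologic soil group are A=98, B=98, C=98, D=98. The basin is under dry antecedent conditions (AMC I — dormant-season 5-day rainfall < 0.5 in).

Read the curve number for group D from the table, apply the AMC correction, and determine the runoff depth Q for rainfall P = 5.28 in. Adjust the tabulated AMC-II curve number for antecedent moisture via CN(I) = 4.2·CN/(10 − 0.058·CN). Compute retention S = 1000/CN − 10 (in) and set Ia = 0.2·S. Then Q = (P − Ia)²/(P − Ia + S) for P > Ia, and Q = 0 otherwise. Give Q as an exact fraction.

NRCS table: paved parking, roofs, soil group D → CN(II) = 98
Dry (AMC I): CN(I) = 4.2·98/(10 − 0.058·98) = (2058/5)/(1079/250) = 102900/1079 ≈ 95.366
Retention S: 1000/CN − 10 with CN=95.366 → S = 500/1029 ≈ 0.486 in
Ia = 0.2·(500/1029) = 100/1029 in ≈ 0.097 in
Since P=5.280 > Ia=0.097: effective rainfall P−Ia = 133328/25725 in
Q = (133328/25725)²/((133328/25725) + 500/1029) = (17776355584/661775625)/(145828/25725) = 4444088896/937856325 in ≈ 4.739 in

Q = 4444088896/937856325 in ≈ 4.739 in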